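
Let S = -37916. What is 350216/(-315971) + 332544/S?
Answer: -29588262520/2995089109 ≈ -9.8789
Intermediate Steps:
350216/(-315971) + 332544/S = 350216/(-315971) + 332544/(-37916) = 350216*(-1/315971) + 332544*(-1/37916) = -350216/315971 - 83136/9479 = -29588262520/2995089109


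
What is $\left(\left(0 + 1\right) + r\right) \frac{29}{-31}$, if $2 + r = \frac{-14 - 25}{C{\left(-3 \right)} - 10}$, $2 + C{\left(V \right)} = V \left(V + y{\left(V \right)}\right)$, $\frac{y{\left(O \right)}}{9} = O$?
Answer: $\frac{87}{62} \approx 1.4032$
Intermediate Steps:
$y{\left(O \right)} = 9 O$
$C{\left(V \right)} = -2 + 10 V^{2}$ ($C{\left(V \right)} = -2 + V \left(V + 9 V\right) = -2 + V 10 V = -2 + 10 V^{2}$)
$r = - \frac{5}{2}$ ($r = -2 + \frac{-14 - 25}{\left(-2 + 10 \left(-3\right)^{2}\right) - 10} = -2 - \frac{39}{\left(-2 + 10 \cdot 9\right) - 10} = -2 - \frac{39}{\left(-2 + 90\right) - 10} = -2 - \frac{39}{88 - 10} = -2 - \frac{39}{78} = -2 - \frac{1}{2} = - \frac{5}{2} \approx -2.5$)
$\left(\left(0 + 1\right) + r\right) \frac{29}{-31} = \left(\left(0 + 1\right) - \frac{5}{2}\right) \frac{29}{-31} = \left(1 - \frac{5}{2}\right) 29 \left(- \frac{1}{31}\right) = \left(- \frac{3}{2}\right) \left(- \frac{29}{31}\right) = \frac{87}{62}$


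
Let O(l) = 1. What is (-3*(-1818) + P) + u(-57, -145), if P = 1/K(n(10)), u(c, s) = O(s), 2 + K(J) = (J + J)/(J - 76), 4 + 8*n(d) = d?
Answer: 3316339/608 ≈ 5454.5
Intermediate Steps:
n(d) = -1/2 + d/8
K(J) = -2 + 2*J/(-76 + J) (K(J) = -2 + (J + J)/(J - 76) = -2 + (2*J)/(-76 + J) = -2 + 2*J/(-76 + J))
u(c, s) = 1
P = -301/608 (P = 1/(152/(-76 + (-1/2 + (1/8)*10))) = 1/(152/(-76 + (-1/2 + 5/4))) = 1/(152/(-76 + 3/4)) = 1/(152/(-301/4)) = 1/(152*(-4/301)) = 1/(-608/301) = -301/608 ≈ -0.49507)
(-3*(-1818) + P) + u(-57, -145) = (-3*(-1818) - 301/608) + 1 = (5454 - 301/608) + 1 = 3315731/608 + 1 = 3316339/608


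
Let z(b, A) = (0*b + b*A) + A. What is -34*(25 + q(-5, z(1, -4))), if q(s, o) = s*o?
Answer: -2210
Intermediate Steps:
z(b, A) = A + A*b (z(b, A) = (0 + A*b) + A = A*b + A = A + A*b)
q(s, o) = o*s
-34*(25 + q(-5, z(1, -4))) = -34*(25 - 4*(1 + 1)*(-5)) = -34*(25 - 4*2*(-5)) = -34*(25 - 8*(-5)) = -34*(25 + 40) = -34*65 = -2210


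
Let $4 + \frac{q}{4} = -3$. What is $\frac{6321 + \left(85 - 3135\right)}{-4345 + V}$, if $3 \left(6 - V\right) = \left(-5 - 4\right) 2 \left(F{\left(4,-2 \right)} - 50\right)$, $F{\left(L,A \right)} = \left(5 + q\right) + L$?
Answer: $- \frac{3271}{4753} \approx -0.6882$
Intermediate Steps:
$q = -28$ ($q = -16 + 4 \left(-3\right) = -16 - 12 = -28$)
$F{\left(L,A \right)} = -23 + L$ ($F{\left(L,A \right)} = \left(5 - 28\right) + L = -23 + L$)
$V = -408$ ($V = 6 - \frac{\left(-5 - 4\right) 2 \left(\left(-23 + 4\right) - 50\right)}{3} = 6 - \frac{\left(-9\right) 2 \left(-19 - 50\right)}{3} = 6 - \frac{\left(-18\right) \left(-69\right)}{3} = 6 - 414 = -408$)
$\frac{6321 + \left(85 - 3135\right)}{-4345 + V} = \frac{6321 + \left(85 - 3135\right)}{-4345 - 408} = \frac{6321 + \left(85 - 3135\right)}{-4753} = \left(6321 - 3050\right) \left(- \frac{1}{4753}\right) = 3271 \left(- \frac{1}{4753}\right) = - \frac{3271}{4753}$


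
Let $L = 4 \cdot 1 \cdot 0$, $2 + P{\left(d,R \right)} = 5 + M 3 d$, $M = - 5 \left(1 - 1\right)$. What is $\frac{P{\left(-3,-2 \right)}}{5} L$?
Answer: $0$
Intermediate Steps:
$M = 0$ ($M = \left(-5\right) 0 = 0$)
$P{\left(d,R \right)} = 3$ ($P{\left(d,R \right)} = -2 + \left(5 + 0 \cdot 3 d\right) = -2 + \left(5 + 0 d\right) = -2 + \left(5 + 0\right) = -2 + 5 = 3$)
$L = 0$ ($L = 4 \cdot 0 = 0$)
$\frac{P{\left(-3,-2 \right)}}{5} L = \frac{3}{5} \cdot 0 = 0$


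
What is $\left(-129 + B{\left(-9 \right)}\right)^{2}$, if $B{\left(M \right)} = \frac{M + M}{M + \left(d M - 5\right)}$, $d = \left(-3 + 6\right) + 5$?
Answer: $\frac{30669444}{1849} \approx 16587.0$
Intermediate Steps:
$d = 8$ ($d = 3 + 5 = 8$)
$B{\left(M \right)} = \frac{2 M}{-5 + 9 M}$ ($B{\left(M \right)} = \frac{M + M}{M + \left(8 M - 5\right)} = \frac{2 M}{M + \left(-5 + 8 M\right)} = \frac{2 M}{-5 + 9 M}$)
$\left(-129 + B{\left(-9 \right)}\right)^{2} = \left(-129 + 2 \left(-9\right) \frac{1}{-5 + 9 \left(-9\right)}\right)^{2} = \left(-129 + 2 \left(-9\right) \frac{1}{-5 - 81}\right)^{2} = \left(-129 + 2 \left(-9\right) \frac{1}{-86}\right)^{2} = \left(-129 + 2 \left(-9\right) \left(- \frac{1}{86}\right)\right)^{2} = \left(-129 + \frac{9}{43}\right)^{2} = \left(- \frac{5538}{43}\right)^{2} = \frac{30669444}{1849}$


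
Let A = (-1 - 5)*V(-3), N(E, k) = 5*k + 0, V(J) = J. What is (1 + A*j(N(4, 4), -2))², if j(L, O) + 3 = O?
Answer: 7921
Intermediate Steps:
N(E, k) = 5*k
j(L, O) = -3 + O
A = 18 (A = (-1 - 5)*(-3) = -6*(-3) = 18)
(1 + A*j(N(4, 4), -2))² = (1 + 18*(-3 - 2))² = (1 + 18*(-5))² = (1 - 90)² = (-89)² = 7921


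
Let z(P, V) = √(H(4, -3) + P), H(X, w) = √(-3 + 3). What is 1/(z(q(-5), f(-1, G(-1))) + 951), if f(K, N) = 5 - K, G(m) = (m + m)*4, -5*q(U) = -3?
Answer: 1585/1507334 - √15/4522002 ≈ 0.0010507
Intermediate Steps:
q(U) = ⅗ (q(U) = -⅕*(-3) = ⅗)
G(m) = 8*m (G(m) = (2*m)*4 = 8*m)
H(X, w) = 0 (H(X, w) = √0 = 0)
z(P, V) = √P (z(P, V) = √(0 + P) = √P)
1/(z(q(-5), f(-1, G(-1))) + 951) = 1/(√(⅗) + 951) = 1/(√15/5 + 951) = 1/(951 + √15/5)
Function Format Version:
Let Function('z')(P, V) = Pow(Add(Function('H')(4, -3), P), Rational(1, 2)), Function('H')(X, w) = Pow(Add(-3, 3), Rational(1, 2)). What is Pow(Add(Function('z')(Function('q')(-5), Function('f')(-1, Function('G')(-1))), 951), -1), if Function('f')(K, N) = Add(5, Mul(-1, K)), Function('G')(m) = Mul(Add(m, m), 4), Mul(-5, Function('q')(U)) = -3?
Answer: Add(Rational(1585, 1507334), Mul(Rational(-1, 4522002), Pow(15, Rational(1, 2)))) ≈ 0.0010507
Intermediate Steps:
Function('q')(U) = Rational(3, 5) (Function('q')(U) = Mul(Rational(-1, 5), -3) = Rational(3, 5))
Function('G')(m) = Mul(8, m) (Function('G')(m) = Mul(Mul(2, m), 4) = Mul(8, m))
Function('H')(X, w) = 0 (Function('H')(X, w) = Pow(0, Rational(1, 2)) = 0)
Function('z')(P, V) = Pow(P, Rational(1, 2)) (Function('z')(P, V) = Pow(Add(0, P), Rational(1, 2)) = Pow(P, Rational(1, 2)))
Pow(Add(Function('z')(Function('q')(-5), Function('f')(-1, Function('G')(-1))), 951), -1) = Pow(Add(Pow(Rational(3, 5), Rational(1, 2)), 951), -1) = Pow(Add(Mul(Rational(1, 5), Pow(15, Rational(1, 2))), 951), -1) = Pow(Add(951, Mul(Rational(1, 5), Pow(15, Rational(1, 2)))), -1)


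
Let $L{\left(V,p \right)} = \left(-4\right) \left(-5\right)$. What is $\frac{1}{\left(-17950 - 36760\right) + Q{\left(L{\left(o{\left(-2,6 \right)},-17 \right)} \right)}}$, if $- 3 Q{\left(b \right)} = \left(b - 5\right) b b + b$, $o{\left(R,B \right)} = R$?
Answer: $- \frac{3}{170150} \approx -1.7632 \cdot 10^{-5}$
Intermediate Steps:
$L{\left(V,p \right)} = 20$
$Q{\left(b \right)} = - \frac{b}{3} - \frac{b^{2} \left(-5 + b\right)}{3}$ ($Q{\left(b \right)} = - \frac{\left(b - 5\right) b b + b}{3} = - \frac{\left(-5 + b\right) b b + b}{3} = - \frac{b \left(-5 + b\right) b + b}{3} = - \frac{b^{2} \left(-5 + b\right) + b}{3} = - \frac{b + b^{2} \left(-5 + b\right)}{3} = - \frac{b}{3} - \frac{b^{2} \left(-5 + b\right)}{3}$)
$\frac{1}{\left(-17950 - 36760\right) + Q{\left(L{\left(o{\left(-2,6 \right)},-17 \right)} \right)}} = \frac{1}{\left(-17950 - 36760\right) + \frac{1}{3} \cdot 20 \left(-1 - 20^{2} + 5 \cdot 20\right)} = \frac{1}{-54710 + \frac{1}{3} \cdot 20 \left(-1 - 400 + 100\right)} = \frac{1}{-54710 + \frac{1}{3} \cdot 20 \left(-301\right)} = \frac{1}{-54710 - \frac{6020}{3}} = \frac{1}{- \frac{170150}{3}} = - \frac{3}{170150}$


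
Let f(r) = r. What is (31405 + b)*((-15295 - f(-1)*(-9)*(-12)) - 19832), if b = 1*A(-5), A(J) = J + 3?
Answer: -1099701657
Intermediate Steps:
A(J) = 3 + J
b = -2 (b = 1*(3 - 5) = 1*(-2) = -2)
(31405 + b)*((-15295 - f(-1)*(-9)*(-12)) - 19832) = (31405 - 2)*((-15295 - (-1*(-9))*(-12)) - 19832) = 31403*((-15295 - 9*(-12)) - 19832) = 31403*((-15295 - 1*(-108)) - 19832) = 31403*((-15295 + 108) - 19832) = 31403*(-15187 - 19832) = 31403*(-35019) = -1099701657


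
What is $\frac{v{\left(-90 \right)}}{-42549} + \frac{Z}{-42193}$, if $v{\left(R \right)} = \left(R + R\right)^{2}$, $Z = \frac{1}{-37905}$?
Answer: $- \frac{17272717167817}{22683235906695} \approx -0.76147$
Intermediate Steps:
$Z = - \frac{1}{37905} \approx -2.6382 \cdot 10^{-5}$
$v{\left(R \right)} = 4 R^{2}$ ($v{\left(R \right)} = \left(2 R\right)^{2} = 4 R^{2}$)
$\frac{v{\left(-90 \right)}}{-42549} + \frac{Z}{-42193} = \frac{4 \left(-90\right)^{2}}{-42549} - \frac{1}{37905 \left(-42193\right)} = 4 \cdot 8100 \left(- \frac{1}{42549}\right) - - \frac{1}{1599325665} = 32400 \left(- \frac{1}{42549}\right) + \frac{1}{1599325665} = - \frac{10800}{14183} + \frac{1}{1599325665} = - \frac{17272717167817}{22683235906695}$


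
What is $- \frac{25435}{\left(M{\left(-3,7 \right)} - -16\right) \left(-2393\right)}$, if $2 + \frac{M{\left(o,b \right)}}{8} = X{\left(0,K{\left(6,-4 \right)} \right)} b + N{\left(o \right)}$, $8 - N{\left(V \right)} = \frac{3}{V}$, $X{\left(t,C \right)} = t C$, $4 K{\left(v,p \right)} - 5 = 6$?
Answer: $\frac{25435}{172296} \approx 0.14762$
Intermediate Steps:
$K{\left(v,p \right)} = \frac{11}{4}$ ($K{\left(v,p \right)} = \frac{5}{4} + \frac{1}{4} \cdot 6 = \frac{5}{4} + \frac{3}{2} = \frac{11}{4}$)
$X{\left(t,C \right)} = C t$
$N{\left(V \right)} = 8 - \frac{3}{V}$
$M{\left(o,b \right)} = 48 - \frac{24}{o}$ ($M{\left(o,b \right)} = -16 + 8 \left(\frac{11}{4} \cdot 0 b + \left(8 - \frac{3}{o}\right)\right) = -16 + 8 \left(0 b + \left(8 - \frac{3}{o}\right)\right) = -16 + 8 \left(0 + \left(8 - \frac{3}{o}\right)\right) = -16 + 8 \left(8 - \frac{3}{o}\right) = -16 + \left(64 - \frac{24}{o}\right) = 48 - \frac{24}{o}$)
$- \frac{25435}{\left(M{\left(-3,7 \right)} - -16\right) \left(-2393\right)} = - \frac{25435}{\left(\left(48 - \frac{24}{-3}\right) - -16\right) \left(-2393\right)} = - \frac{25435}{\left(\left(48 - -8\right) + 16\right) \left(-2393\right)} = - \frac{25435}{\left(\left(48 + 8\right) + 16\right) \left(-2393\right)} = - \frac{25435}{\left(56 + 16\right) \left(-2393\right)} = - \frac{25435}{72 \left(-2393\right)} = - \frac{25435}{-172296} = \left(-25435\right) \left(- \frac{1}{172296}\right) = \frac{25435}{172296}$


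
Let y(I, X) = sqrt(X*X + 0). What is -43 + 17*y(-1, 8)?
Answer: 93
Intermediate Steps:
y(I, X) = sqrt(X**2) (y(I, X) = sqrt(X**2 + 0) = sqrt(X**2))
-43 + 17*y(-1, 8) = -43 + 17*sqrt(8**2) = -43 + 17*sqrt(64) = -43 + 17*8 = -43 + 136 = 93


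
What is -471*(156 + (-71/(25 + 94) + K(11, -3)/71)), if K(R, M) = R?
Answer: -619040952/8449 ≈ -73268.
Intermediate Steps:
-471*(156 + (-71/(25 + 94) + K(11, -3)/71)) = -471*(156 + (-71/(25 + 94) + 11/71)) = -471*(156 + (-71/119 + 11*(1/71))) = -471*(156 + (-71*1/119 + 11/71)) = -471*(156 + (-71/119 + 11/71)) = -471*(156 - 3732/8449) = -471*1314312/8449 = -619040952/8449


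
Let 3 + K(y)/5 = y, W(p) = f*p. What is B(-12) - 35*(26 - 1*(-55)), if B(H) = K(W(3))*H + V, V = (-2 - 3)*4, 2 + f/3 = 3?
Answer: -3215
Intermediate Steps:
f = 3 (f = -6 + 3*3 = -6 + 9 = 3)
V = -20 (V = -5*4 = -20)
W(p) = 3*p
K(y) = -15 + 5*y
B(H) = -20 + 30*H (B(H) = (-15 + 5*(3*3))*H - 20 = (-15 + 5*9)*H - 20 = (-15 + 45)*H - 20 = 30*H - 20 = -20 + 30*H)
B(-12) - 35*(26 - 1*(-55)) = (-20 + 30*(-12)) - 35*(26 - 1*(-55)) = (-20 - 360) - 35*(26 + 55) = -380 - 35*81 = -380 - 2835 = -3215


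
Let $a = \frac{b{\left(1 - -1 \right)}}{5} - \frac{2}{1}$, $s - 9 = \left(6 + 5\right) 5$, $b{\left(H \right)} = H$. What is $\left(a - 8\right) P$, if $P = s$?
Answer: $- \frac{3072}{5} \approx -614.4$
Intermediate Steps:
$s = 64$ ($s = 9 + \left(6 + 5\right) 5 = 9 + 11 \cdot 5 = 9 + 55 = 64$)
$P = 64$
$a = - \frac{8}{5}$ ($a = \frac{1 - -1}{5} - \frac{2}{1} = \left(1 + 1\right) \frac{1}{5} - 2 = 2 \cdot \frac{1}{5} - 2 = \frac{2}{5} - 2 = - \frac{8}{5} \approx -1.6$)
$\left(a - 8\right) P = \left(- \frac{8}{5} - 8\right) 64 = \left(- \frac{48}{5}\right) 64 = - \frac{3072}{5}$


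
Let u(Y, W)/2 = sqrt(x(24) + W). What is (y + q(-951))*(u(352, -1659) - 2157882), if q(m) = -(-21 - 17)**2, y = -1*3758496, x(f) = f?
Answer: 8113506847080 - 7519880*I*sqrt(1635) ≈ 8.1135e+12 - 3.0407e+8*I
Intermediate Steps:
y = -3758496
u(Y, W) = 2*sqrt(24 + W)
q(m) = -1444 (q(m) = -1*(-38)**2 = -1*1444 = -1444)
(y + q(-951))*(u(352, -1659) - 2157882) = (-3758496 - 1444)*(2*sqrt(24 - 1659) - 2157882) = -3759940*(2*sqrt(-1635) - 2157882) = -3759940*(2*(I*sqrt(1635)) - 2157882) = -3759940*(2*I*sqrt(1635) - 2157882) = -3759940*(-2157882 + 2*I*sqrt(1635)) = 8113506847080 - 7519880*I*sqrt(1635)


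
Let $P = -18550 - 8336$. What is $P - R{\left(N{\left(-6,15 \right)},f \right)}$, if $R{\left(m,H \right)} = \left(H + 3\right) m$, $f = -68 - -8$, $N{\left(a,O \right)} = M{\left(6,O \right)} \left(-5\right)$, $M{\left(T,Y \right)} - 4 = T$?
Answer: $-29736$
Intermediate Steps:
$M{\left(T,Y \right)} = 4 + T$
$P = -26886$ ($P = -18550 - 8336 = -26886$)
$N{\left(a,O \right)} = -50$ ($N{\left(a,O \right)} = \left(4 + 6\right) \left(-5\right) = 10 \left(-5\right) = -50$)
$f = -60$ ($f = -68 + 8 = -60$)
$R{\left(m,H \right)} = m \left(3 + H\right)$ ($R{\left(m,H \right)} = \left(3 + H\right) m = m \left(3 + H\right)$)
$P - R{\left(N{\left(-6,15 \right)},f \right)} = -26886 - - 50 \left(3 - 60\right) = -26886 - \left(-50\right) \left(-57\right) = -26886 - 2850 = -29736$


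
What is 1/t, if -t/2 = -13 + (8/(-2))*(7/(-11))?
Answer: 11/230 ≈ 0.047826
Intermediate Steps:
t = 230/11 (t = -2*(-13 + (8/(-2))*(7/(-11))) = -2*(-13 + (8*(-½))*(7*(-1/11))) = -2*(-13 - 4*(-7/11)) = -2*(-13 + 28/11) = -2*(-115/11) = 230/11 ≈ 20.909)
1/t = 1/(230/11) = 11/230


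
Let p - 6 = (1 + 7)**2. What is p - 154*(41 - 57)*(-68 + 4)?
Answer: -157626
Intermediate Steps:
p = 70 (p = 6 + (1 + 7)**2 = 6 + 8**2 = 6 + 64 = 70)
p - 154*(41 - 57)*(-68 + 4) = 70 - 154*(41 - 57)*(-68 + 4) = 70 - (-2464)*(-64) = 70 - 154*1024 = 70 - 157696 = -157626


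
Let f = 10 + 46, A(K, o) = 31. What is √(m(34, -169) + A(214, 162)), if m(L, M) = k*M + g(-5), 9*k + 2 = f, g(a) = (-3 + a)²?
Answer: I*√919 ≈ 30.315*I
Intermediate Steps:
f = 56
k = 6 (k = -2/9 + (⅑)*56 = -2/9 + 56/9 = 6)
m(L, M) = 64 + 6*M (m(L, M) = 6*M + (-3 - 5)² = 6*M + (-8)² = 6*M + 64 = 64 + 6*M)
√(m(34, -169) + A(214, 162)) = √((64 + 6*(-169)) + 31) = √((64 - 1014) + 31) = √(-950 + 31) = √(-919) = I*√919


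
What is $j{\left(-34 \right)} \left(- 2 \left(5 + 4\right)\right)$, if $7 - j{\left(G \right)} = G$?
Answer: $-738$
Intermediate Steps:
$j{\left(G \right)} = 7 - G$
$j{\left(-34 \right)} \left(- 2 \left(5 + 4\right)\right) = \left(7 - -34\right) \left(- 2 \left(5 + 4\right)\right) = \left(7 + 34\right) \left(\left(-2\right) 9\right) = 41 \left(-18\right) = -738$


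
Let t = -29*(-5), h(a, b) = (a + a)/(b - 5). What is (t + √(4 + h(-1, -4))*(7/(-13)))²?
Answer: 31980887/1521 - 2030*√38/39 ≈ 20705.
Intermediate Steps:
h(a, b) = 2*a/(-5 + b) (h(a, b) = (2*a)/(-5 + b) = 2*a/(-5 + b))
t = 145
(t + √(4 + h(-1, -4))*(7/(-13)))² = (145 + √(4 + 2*(-1)/(-5 - 4))*(7/(-13)))² = (145 + √(4 + 2*(-1)/(-9))*(7*(-1/13)))² = (145 + √(4 + 2*(-1)*(-⅑))*(-7/13))² = (145 + √(4 + 2/9)*(-7/13))² = (145 + √(38/9)*(-7/13))² = (145 + (√38/3)*(-7/13))² = (145 - 7*√38/39)²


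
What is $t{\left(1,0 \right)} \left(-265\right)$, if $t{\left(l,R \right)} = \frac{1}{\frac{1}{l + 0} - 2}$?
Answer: $265$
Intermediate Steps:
$t{\left(l,R \right)} = \frac{1}{-2 + \frac{1}{l}}$ ($t{\left(l,R \right)} = \frac{1}{\frac{1}{l} - 2} = \frac{1}{-2 + \frac{1}{l}}$)
$t{\left(1,0 \right)} \left(-265\right) = \left(-1\right) 1 \frac{1}{-1 + 2 \cdot 1} \left(-265\right) = \left(-1\right) 1 \frac{1}{-1 + 2} \left(-265\right) = \left(-1\right) 1 \cdot 1^{-1} \left(-265\right) = \left(-1\right) 1 \cdot 1 \left(-265\right) = \left(-1\right) \left(-265\right) = 265$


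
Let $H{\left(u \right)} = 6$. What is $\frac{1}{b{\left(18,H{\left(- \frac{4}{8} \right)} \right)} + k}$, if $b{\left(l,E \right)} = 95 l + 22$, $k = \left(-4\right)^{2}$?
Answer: $\frac{1}{1748} \approx 0.00057208$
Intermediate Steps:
$k = 16$
$b{\left(l,E \right)} = 22 + 95 l$
$\frac{1}{b{\left(18,H{\left(- \frac{4}{8} \right)} \right)} + k} = \frac{1}{\left(22 + 95 \cdot 18\right) + 16} = \frac{1}{\left(22 + 1710\right) + 16} = \frac{1}{1732 + 16} = \frac{1}{1748}$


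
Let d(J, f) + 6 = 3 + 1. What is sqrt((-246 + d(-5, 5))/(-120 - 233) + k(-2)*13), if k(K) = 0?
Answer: 2*sqrt(21886)/353 ≈ 0.83818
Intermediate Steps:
d(J, f) = -2 (d(J, f) = -6 + (3 + 1) = -6 + 4 = -2)
sqrt((-246 + d(-5, 5))/(-120 - 233) + k(-2)*13) = sqrt((-246 - 2)/(-120 - 233) + 0*13) = sqrt(-248/(-353) + 0) = sqrt(-248*(-1/353) + 0) = sqrt(248/353 + 0) = sqrt(248/353) = 2*sqrt(21886)/353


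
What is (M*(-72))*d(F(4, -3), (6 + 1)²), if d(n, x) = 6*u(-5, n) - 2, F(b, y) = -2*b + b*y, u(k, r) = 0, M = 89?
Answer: 12816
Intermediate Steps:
d(n, x) = -2 (d(n, x) = 6*0 - 2 = 0 - 2 = -2)
(M*(-72))*d(F(4, -3), (6 + 1)²) = (89*(-72))*(-2) = -6408*(-2) = 12816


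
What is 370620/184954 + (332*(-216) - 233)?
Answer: -6653072455/92477 ≈ -71943.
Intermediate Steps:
370620/184954 + (332*(-216) - 233) = 370620*(1/184954) + (-71712 - 233) = 185310/92477 - 71945 = -6653072455/92477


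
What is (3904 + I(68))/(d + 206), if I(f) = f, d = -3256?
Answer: -1986/1525 ≈ -1.3023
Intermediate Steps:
(3904 + I(68))/(d + 206) = (3904 + 68)/(-3256 + 206) = 3972/(-3050) = 3972*(-1/3050) = -1986/1525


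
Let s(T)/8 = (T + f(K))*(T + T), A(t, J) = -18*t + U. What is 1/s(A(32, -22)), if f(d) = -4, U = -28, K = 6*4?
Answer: 1/5875712 ≈ 1.7019e-7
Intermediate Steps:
K = 24
A(t, J) = -28 - 18*t (A(t, J) = -18*t - 28 = -28 - 18*t)
s(T) = 16*T*(-4 + T) (s(T) = 8*((T - 4)*(T + T)) = 8*((-4 + T)*(2*T)) = 8*(2*T*(-4 + T)) = 16*T*(-4 + T))
1/s(A(32, -22)) = 1/(16*(-28 - 18*32)*(-4 + (-28 - 18*32))) = 1/(16*(-28 - 576)*(-4 + (-28 - 576))) = 1/(16*(-604)*(-4 - 604)) = 1/(16*(-604)*(-608)) = 1/5875712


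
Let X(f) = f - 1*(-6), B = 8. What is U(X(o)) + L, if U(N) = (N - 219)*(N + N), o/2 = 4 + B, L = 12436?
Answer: 1096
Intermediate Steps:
o = 24 (o = 2*(4 + 8) = 2*12 = 24)
X(f) = 6 + f (X(f) = f + 6 = 6 + f)
U(N) = 2*N*(-219 + N) (U(N) = (-219 + N)*(2*N) = 2*N*(-219 + N))
U(X(o)) + L = 2*(6 + 24)*(-219 + (6 + 24)) + 12436 = 2*30*(-219 + 30) + 12436 = 2*30*(-189) + 12436 = -11340 + 12436 = 1096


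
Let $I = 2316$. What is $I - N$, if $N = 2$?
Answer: $2314$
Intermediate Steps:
$I - N = 2316 - 2 = 2314$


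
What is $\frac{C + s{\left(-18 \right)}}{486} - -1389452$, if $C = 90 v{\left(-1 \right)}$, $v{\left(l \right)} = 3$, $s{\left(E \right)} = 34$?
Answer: $\frac{337636988}{243} \approx 1.3895 \cdot 10^{6}$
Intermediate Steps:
$C = 270$ ($C = 90 \cdot 3 = 270$)
$\frac{C + s{\left(-18 \right)}}{486} - -1389452 = \frac{270 + 34}{486} - -1389452 = 304 \cdot \frac{1}{486} + 1389452 = \frac{152}{243} + 1389452 = \frac{337636988}{243}$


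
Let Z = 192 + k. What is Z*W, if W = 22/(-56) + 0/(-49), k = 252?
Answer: -1221/7 ≈ -174.43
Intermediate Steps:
Z = 444 (Z = 192 + 252 = 444)
W = -11/28 (W = 22*(-1/56) + 0*(-1/49) = -11/28 + 0 = -11/28 ≈ -0.39286)
Z*W = 444*(-11/28) = -1221/7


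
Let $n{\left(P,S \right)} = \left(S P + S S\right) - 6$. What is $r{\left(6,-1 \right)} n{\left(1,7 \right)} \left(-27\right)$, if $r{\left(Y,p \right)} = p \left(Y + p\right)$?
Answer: $6750$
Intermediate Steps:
$n{\left(P,S \right)} = -6 + S^{2} + P S$ ($n{\left(P,S \right)} = \left(P S + S^{2}\right) - 6 = \left(S^{2} + P S\right) - 6 = -6 + S^{2} + P S$)
$r{\left(6,-1 \right)} n{\left(1,7 \right)} \left(-27\right) = - (6 - 1) \left(-6 + 7^{2} + 1 \cdot 7\right) \left(-27\right) = \left(-1\right) 5 \left(-6 + 49 + 7\right) \left(-27\right) = \left(-5\right) 50 \left(-27\right) = \left(-250\right) \left(-27\right) = 6750$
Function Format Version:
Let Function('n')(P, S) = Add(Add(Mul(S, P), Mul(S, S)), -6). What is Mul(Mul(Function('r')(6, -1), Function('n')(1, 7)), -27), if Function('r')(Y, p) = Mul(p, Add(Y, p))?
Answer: 6750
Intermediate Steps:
Function('n')(P, S) = Add(-6, Pow(S, 2), Mul(P, S)) (Function('n')(P, S) = Add(Add(Mul(P, S), Pow(S, 2)), -6) = Add(Add(Pow(S, 2), Mul(P, S)), -6) = Add(-6, Pow(S, 2), Mul(P, S)))
Mul(Mul(Function('r')(6, -1), Function('n')(1, 7)), -27) = Mul(Mul(Mul(-1, Add(6, -1)), Add(-6, Pow(7, 2), Mul(1, 7))), -27) = Mul(Mul(Mul(-1, 5), Add(-6, 49, 7)), -27) = Mul(Mul(-5, 50), -27) = Mul(-250, -27) = 6750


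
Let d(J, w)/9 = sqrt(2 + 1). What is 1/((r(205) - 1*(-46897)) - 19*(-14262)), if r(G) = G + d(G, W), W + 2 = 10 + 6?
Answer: 318080/101174886157 - 9*sqrt(3)/101174886157 ≈ 3.1437e-6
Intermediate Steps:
W = 14 (W = -2 + (10 + 6) = -2 + 16 = 14)
d(J, w) = 9*sqrt(3) (d(J, w) = 9*sqrt(2 + 1) = 9*sqrt(3))
r(G) = G + 9*sqrt(3)
1/((r(205) - 1*(-46897)) - 19*(-14262)) = 1/(((205 + 9*sqrt(3)) - 1*(-46897)) - 19*(-14262)) = 1/(((205 + 9*sqrt(3)) + 46897) + 270978) = 1/((47102 + 9*sqrt(3)) + 270978) = 1/(318080 + 9*sqrt(3))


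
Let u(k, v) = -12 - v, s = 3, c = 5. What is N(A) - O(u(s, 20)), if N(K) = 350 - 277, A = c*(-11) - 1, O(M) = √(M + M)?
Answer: 73 - 8*I ≈ 73.0 - 8.0*I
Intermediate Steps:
O(M) = √2*√M (O(M) = √(2*M) = √2*√M)
A = -56 (A = 5*(-11) - 1 = -55 - 1 = -56)
N(K) = 73
N(A) - O(u(s, 20)) = 73 - √2*√(-12 - 1*20) = 73 - √2*√(-12 - 20) = 73 - √2*√(-32) = 73 - √2*4*I*√2 = 73 - 8*I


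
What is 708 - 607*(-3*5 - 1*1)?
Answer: 10420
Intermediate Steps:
708 - 607*(-3*5 - 1*1) = 708 - 607*(-15 - 1) = 708 - 607*(-16) = 708 - 1*(-9712) = 708 + 9712 = 10420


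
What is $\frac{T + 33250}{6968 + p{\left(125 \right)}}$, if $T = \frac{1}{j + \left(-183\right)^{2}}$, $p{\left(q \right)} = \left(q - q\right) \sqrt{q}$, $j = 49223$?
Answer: $\frac{2750174001}{576337216} \approx 4.7718$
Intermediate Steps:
$p{\left(q \right)} = 0$ ($p{\left(q \right)} = 0 \sqrt{q} = 0$)
$T = \frac{1}{82712}$ ($T = \frac{1}{49223 + \left(-183\right)^{2}} = \frac{1}{49223 + 33489} = \frac{1}{82712} \approx 1.209 \cdot 10^{-5}$)
$\frac{T + 33250}{6968 + p{\left(125 \right)}} = \frac{\frac{1}{82712} + 33250}{6968 + 0} = \frac{2750174001}{82712 \cdot 6968} = \frac{2750174001}{82712} \cdot \frac{1}{6968} = \frac{2750174001}{576337216}$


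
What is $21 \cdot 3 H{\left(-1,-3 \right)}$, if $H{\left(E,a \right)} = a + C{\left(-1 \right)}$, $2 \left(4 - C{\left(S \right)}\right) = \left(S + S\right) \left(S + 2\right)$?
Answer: $126$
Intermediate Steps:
$C{\left(S \right)} = 4 - S \left(2 + S\right)$ ($C{\left(S \right)} = 4 - \frac{\left(S + S\right) \left(S + 2\right)}{2} = 4 - \frac{2 S \left(2 + S\right)}{2} = 4 - S \left(2 + S\right)$)
$H{\left(E,a \right)} = 5 + a$ ($H{\left(E,a \right)} = a - -5 = a + \left(4 - 1 + 2\right) = a + 5 = 5 + a$)
$21 \cdot 3 H{\left(-1,-3 \right)} = 21 \cdot 3 \left(5 - 3\right) = 63 \cdot 2 = 126$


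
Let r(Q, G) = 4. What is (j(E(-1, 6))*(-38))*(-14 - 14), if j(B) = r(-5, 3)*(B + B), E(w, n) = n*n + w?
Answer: 297920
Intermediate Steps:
E(w, n) = w + n² (E(w, n) = n² + w = w + n²)
j(B) = 8*B (j(B) = 4*(B + B) = 4*(2*B) = 8*B)
(j(E(-1, 6))*(-38))*(-14 - 14) = ((8*(-1 + 6²))*(-38))*(-14 - 14) = ((8*(-1 + 36))*(-38))*(-28) = ((8*35)*(-38))*(-28) = (280*(-38))*(-28) = -10640*(-28) = 297920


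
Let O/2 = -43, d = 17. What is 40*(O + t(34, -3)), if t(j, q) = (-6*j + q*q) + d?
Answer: -10560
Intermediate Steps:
O = -86 (O = 2*(-43) = -86)
t(j, q) = 17 + q**2 - 6*j (t(j, q) = (-6*j + q*q) + 17 = (-6*j + q**2) + 17 = (q**2 - 6*j) + 17 = 17 + q**2 - 6*j)
40*(O + t(34, -3)) = 40*(-86 + (17 + (-3)**2 - 6*34)) = 40*(-86 + (17 + 9 - 204)) = 40*(-86 - 178) = 40*(-264) = -10560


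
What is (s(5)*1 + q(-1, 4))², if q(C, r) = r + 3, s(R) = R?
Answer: 144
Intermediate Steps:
q(C, r) = 3 + r
(s(5)*1 + q(-1, 4))² = (5*1 + (3 + 4))² = (5 + 7)² = 12² = 144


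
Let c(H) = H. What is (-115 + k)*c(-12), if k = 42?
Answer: 876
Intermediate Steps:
(-115 + k)*c(-12) = (-115 + 42)*(-12) = -73*(-12) = 876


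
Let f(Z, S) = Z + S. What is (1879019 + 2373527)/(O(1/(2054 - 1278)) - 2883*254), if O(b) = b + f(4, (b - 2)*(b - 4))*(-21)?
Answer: -2560781140096/441114295453 ≈ -5.8053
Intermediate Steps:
f(Z, S) = S + Z
O(b) = -84 + b - 21*(-4 + b)*(-2 + b) (O(b) = b + ((b - 2)*(b - 4) + 4)*(-21) = b + ((-2 + b)*(-4 + b) + 4)*(-21) = b + ((-4 + b)*(-2 + b) + 4)*(-21) = b + (4 + (-4 + b)*(-2 + b))*(-21) = b + (-84 - 21*(-4 + b)*(-2 + b)) = -84 + b - 21*(-4 + b)*(-2 + b))
(1879019 + 2373527)/(O(1/(2054 - 1278)) - 2883*254) = (1879019 + 2373527)/((-252 - 21/(2054 - 1278)² + 127/(2054 - 1278)) - 2883*254) = 4252546/((-252 - 21*(1/776)² + 127/776) - 732282) = 4252546/((-252 - 21*(1/776)² + 127*(1/776)) - 732282) = 4252546/((-252 - 21*1/602176 + 127/776) - 732282) = 4252546/((-252 - 21/602176 + 127/776) - 732282) = 4252546/(-151649821/602176 - 732282) = 4252546/(-441114295453/602176) = 4252546*(-602176/441114295453) = -2560781140096/441114295453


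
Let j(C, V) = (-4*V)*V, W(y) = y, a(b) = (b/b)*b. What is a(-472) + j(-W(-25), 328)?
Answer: -430808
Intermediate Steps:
a(b) = b (a(b) = 1*b = b)
j(C, V) = -4*V²
a(-472) + j(-W(-25), 328) = -472 - 4*328² = -472 - 4*107584 = -472 - 430336 = -430808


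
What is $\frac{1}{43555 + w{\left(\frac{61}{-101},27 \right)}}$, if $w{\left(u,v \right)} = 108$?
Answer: $\frac{1}{43663} \approx 2.2903 \cdot 10^{-5}$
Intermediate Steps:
$\frac{1}{43555 + w{\left(\frac{61}{-101},27 \right)}} = \frac{1}{43555 + 108} = \frac{1}{43663}$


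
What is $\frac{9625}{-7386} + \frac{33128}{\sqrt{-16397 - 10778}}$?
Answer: $- \frac{9625}{7386} - \frac{33128 i \sqrt{1087}}{5435} \approx -1.3031 - 200.96 i$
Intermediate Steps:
$\frac{9625}{-7386} + \frac{33128}{\sqrt{-16397 - 10778}} = 9625 \left(- \frac{1}{7386}\right) + \frac{33128}{\sqrt{-27175}} = - \frac{9625}{7386} + \frac{33128}{5 i \sqrt{1087}} = - \frac{9625}{7386} + 33128 \left(- \frac{i \sqrt{1087}}{5435}\right) = - \frac{9625}{7386} - \frac{33128 i \sqrt{1087}}{5435}$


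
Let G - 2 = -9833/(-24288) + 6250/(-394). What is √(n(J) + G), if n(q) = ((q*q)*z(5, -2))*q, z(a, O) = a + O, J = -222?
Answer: I*√46965217100483565906/1196184 ≈ 5729.1*I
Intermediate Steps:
z(a, O) = O + a
G = -64393427/4784736 (G = 2 + (-9833/(-24288) + 6250/(-394)) = 2 + (-9833*(-1/24288) + 6250*(-1/394)) = 2 + (9833/24288 - 3125/197) = 2 - 73962899/4784736 = -64393427/4784736 ≈ -13.458)
n(q) = 3*q³ (n(q) = ((q*q)*(-2 + 5))*q = (q²*3)*q = (3*q²)*q = 3*q³)
√(n(J) + G) = √(3*(-222)³ - 64393427/4784736) = √(3*(-10941048) - 64393427/4784736) = √(-32823144 - 64393427/4784736) = √(-157050143123411/4784736) = I*√46965217100483565906/1196184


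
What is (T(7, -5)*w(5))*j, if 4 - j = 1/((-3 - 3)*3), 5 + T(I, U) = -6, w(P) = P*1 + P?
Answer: -4015/9 ≈ -446.11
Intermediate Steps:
w(P) = 2*P (w(P) = P + P = 2*P)
T(I, U) = -11 (T(I, U) = -5 - 6 = -11)
j = 73/18 (j = 4 - 1/((-3 - 3)*3) = 4 - 1/((-6*3)) = 4 - 1/(-18) = 4 - 1*(-1/18) = 4 + 1/18 = 73/18 ≈ 4.0556)
(T(7, -5)*w(5))*j = -22*5*(73/18) = -11*10*(73/18) = -110*73/18 = -4015/9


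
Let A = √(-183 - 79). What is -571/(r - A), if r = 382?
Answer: -109061/73093 - 571*I*√262/146186 ≈ -1.4921 - 0.063224*I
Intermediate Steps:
A = I*√262 (A = √(-262) = I*√262 ≈ 16.186*I)
-571/(r - A) = -571/(382 - I*√262)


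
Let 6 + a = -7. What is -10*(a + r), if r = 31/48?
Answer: 2965/24 ≈ 123.54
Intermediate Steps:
r = 31/48 (r = 31*(1/48) = 31/48 ≈ 0.64583)
a = -13 (a = -6 - 7 = -13)
-10*(a + r) = -10*(-13 + 31/48) = -10*(-593/48) = 2965/24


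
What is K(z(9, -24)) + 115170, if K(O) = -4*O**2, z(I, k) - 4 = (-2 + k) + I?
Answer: 114494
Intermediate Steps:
z(I, k) = 2 + I + k (z(I, k) = 4 + ((-2 + k) + I) = 4 + (-2 + I + k) = 2 + I + k)
K(z(9, -24)) + 115170 = -4*(2 + 9 - 24)**2 + 115170 = -4*(-13)**2 + 115170 = -4*169 + 115170 = -676 + 115170 = 114494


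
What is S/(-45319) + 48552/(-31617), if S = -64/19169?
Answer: -14059362365128/9155439142029 ≈ -1.5356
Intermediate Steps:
S = -64/19169 (S = -64*1/19169 = -64/19169 ≈ -0.0033387)
S/(-45319) + 48552/(-31617) = -64/19169/(-45319) + 48552/(-31617) = -64/19169*(-1/45319) + 48552*(-1/31617) = 64/868719911 - 16184/10539 = -14059362365128/9155439142029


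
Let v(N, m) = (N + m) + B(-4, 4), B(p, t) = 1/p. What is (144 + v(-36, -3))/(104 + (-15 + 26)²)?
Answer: 419/900 ≈ 0.46556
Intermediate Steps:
v(N, m) = -¼ + N + m (v(N, m) = (N + m) + 1/(-4) = (N + m) - ¼ = -¼ + N + m)
(144 + v(-36, -3))/(104 + (-15 + 26)²) = (144 + (-¼ - 36 - 3))/(104 + (-15 + 26)²) = (144 - 157/4)/(104 + 11²) = 419/(4*(104 + 121)) = (419/4)/225 = (419/4)*(1/225) = 419/900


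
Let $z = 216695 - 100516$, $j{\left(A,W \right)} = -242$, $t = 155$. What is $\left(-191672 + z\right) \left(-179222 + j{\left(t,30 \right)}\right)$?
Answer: $13548275752$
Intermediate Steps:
$z = 116179$ ($z = 216695 - 100516 = 116179$)
$\left(-191672 + z\right) \left(-179222 + j{\left(t,30 \right)}\right) = \left(-191672 + 116179\right) \left(-179222 - 242\right) = \left(-75493\right) \left(-179464\right) = 13548275752$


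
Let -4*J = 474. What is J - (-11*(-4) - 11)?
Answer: -303/2 ≈ -151.50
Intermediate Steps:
J = -237/2 (J = -¼*474 = -237/2 ≈ -118.50)
J - (-11*(-4) - 11) = -237/2 - (-11*(-4) - 11) = -237/2 - (44 - 11) = -237/2 - 1*33 = -237/2 - 33 = -303/2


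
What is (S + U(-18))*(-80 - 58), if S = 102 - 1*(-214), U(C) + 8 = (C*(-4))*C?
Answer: 136344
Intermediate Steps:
U(C) = -8 - 4*C² (U(C) = -8 + (C*(-4))*C = -8 + (-4*C)*C = -8 - 4*C²)
S = 316 (S = 102 + 214 = 316)
(S + U(-18))*(-80 - 58) = (316 + (-8 - 4*(-18)²))*(-80 - 58) = (316 + (-8 - 4*324))*(-138) = (316 + (-8 - 1296))*(-138) = (316 - 1304)*(-138) = -988*(-138) = 136344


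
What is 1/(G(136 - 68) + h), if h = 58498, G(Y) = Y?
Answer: 1/58566 ≈ 1.7075e-5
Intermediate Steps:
1/(G(136 - 68) + h) = 1/((136 - 68) + 58498) = 1/(68 + 58498) = 1/58566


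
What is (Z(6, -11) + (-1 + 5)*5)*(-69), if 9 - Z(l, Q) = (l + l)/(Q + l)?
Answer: -10833/5 ≈ -2166.6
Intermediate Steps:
Z(l, Q) = 9 - 2*l/(Q + l) (Z(l, Q) = 9 - (l + l)/(Q + l) = 9 - 2*l/(Q + l))
(Z(6, -11) + (-1 + 5)*5)*(-69) = ((7*6 + 9*(-11))/(-11 + 6) + (-1 + 5)*5)*(-69) = ((42 - 99)/(-5) + 4*5)*(-69) = (-⅕*(-57) + 20)*(-69) = (57/5 + 20)*(-69) = (157/5)*(-69) = -10833/5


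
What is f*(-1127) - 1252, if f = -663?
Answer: 745949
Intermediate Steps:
f*(-1127) - 1252 = -663*(-1127) - 1252 = 747201 - 1252 = 745949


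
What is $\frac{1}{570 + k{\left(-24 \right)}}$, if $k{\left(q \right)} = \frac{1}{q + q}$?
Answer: $\frac{48}{27359} \approx 0.0017544$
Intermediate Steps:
$k{\left(q \right)} = \frac{1}{2 q}$
$\frac{1}{570 + k{\left(-24 \right)}} = \frac{1}{570 + \frac{1}{2 \left(-24\right)}} = \frac{1}{570 + \frac{1}{2} \left(- \frac{1}{24}\right)} = \frac{1}{570 - \frac{1}{48}} = \frac{1}{\frac{27359}{48}} = \frac{48}{27359}$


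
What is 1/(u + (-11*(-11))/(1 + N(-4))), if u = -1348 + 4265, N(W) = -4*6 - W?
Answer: 19/55302 ≈ 0.00034357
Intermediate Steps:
N(W) = -24 - W
u = 2917
1/(u + (-11*(-11))/(1 + N(-4))) = 1/(2917 + (-11*(-11))/(1 + (-24 - 1*(-4)))) = 1/(2917 + 121/(1 + (-24 + 4))) = 1/(2917 + 121/(1 - 20)) = 1/(2917 + 121/(-19)) = 1/(2917 + 121*(-1/19)) = 1/(2917 - 121/19) = 1/(55302/19) = 19/55302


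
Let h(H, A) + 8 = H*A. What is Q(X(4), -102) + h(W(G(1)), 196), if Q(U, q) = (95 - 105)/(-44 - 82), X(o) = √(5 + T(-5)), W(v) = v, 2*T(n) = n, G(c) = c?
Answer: 11849/63 ≈ 188.08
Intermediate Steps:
T(n) = n/2
h(H, A) = -8 + A*H (h(H, A) = -8 + H*A = -8 + A*H)
X(o) = √10/2 (X(o) = √(5 + (½)*(-5)) = √(5 - 5/2) = √(5/2) = √10/2)
Q(U, q) = 5/63 (Q(U, q) = -10/(-126) = -10*(-1/126) = 5/63)
Q(X(4), -102) + h(W(G(1)), 196) = 5/63 + (-8 + 196*1) = 5/63 + (-8 + 196) = 5/63 + 188 = 11849/63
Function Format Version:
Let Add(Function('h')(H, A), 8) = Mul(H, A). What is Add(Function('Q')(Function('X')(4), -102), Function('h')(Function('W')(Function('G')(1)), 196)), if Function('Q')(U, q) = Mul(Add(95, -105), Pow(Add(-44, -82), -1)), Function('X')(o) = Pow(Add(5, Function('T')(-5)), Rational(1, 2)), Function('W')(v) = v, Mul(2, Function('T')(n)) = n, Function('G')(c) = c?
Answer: Rational(11849, 63) ≈ 188.08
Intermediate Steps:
Function('T')(n) = Mul(Rational(1, 2), n)
Function('h')(H, A) = Add(-8, Mul(A, H)) (Function('h')(H, A) = Add(-8, Mul(H, A)) = Add(-8, Mul(A, H)))
Function('X')(o) = Mul(Rational(1, 2), Pow(10, Rational(1, 2))) (Function('X')(o) = Pow(Add(5, Mul(Rational(1, 2), -5)), Rational(1, 2)) = Pow(Add(5, Rational(-5, 2)), Rational(1, 2)) = Pow(Rational(5, 2), Rational(1, 2)) = Mul(Rational(1, 2), Pow(10, Rational(1, 2))))
Function('Q')(U, q) = Rational(5, 63) (Function('Q')(U, q) = Mul(-10, Pow(-126, -1)) = Mul(-10, Rational(-1, 126)) = Rational(5, 63))
Add(Function('Q')(Function('X')(4), -102), Function('h')(Function('W')(Function('G')(1)), 196)) = Add(Rational(5, 63), Add(-8, Mul(196, 1))) = Add(Rational(5, 63), Add(-8, 196)) = Add(Rational(5, 63), 188) = Rational(11849, 63)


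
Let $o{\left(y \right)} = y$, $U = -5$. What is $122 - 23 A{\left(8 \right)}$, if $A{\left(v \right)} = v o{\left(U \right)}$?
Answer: $1042$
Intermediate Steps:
$A{\left(v \right)} = - 5 v$ ($A{\left(v \right)} = v \left(-5\right) = - 5 v$)
$122 - 23 A{\left(8 \right)} = 122 - 23 \left(\left(-5\right) 8\right) = 122 - -920 = 122 + 920 = 1042$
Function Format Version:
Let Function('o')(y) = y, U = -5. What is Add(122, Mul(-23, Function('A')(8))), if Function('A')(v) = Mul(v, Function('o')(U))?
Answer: 1042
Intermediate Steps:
Function('A')(v) = Mul(-5, v) (Function('A')(v) = Mul(v, -5) = Mul(-5, v))
Add(122, Mul(-23, Function('A')(8))) = Add(122, Mul(-23, Mul(-5, 8))) = Add(122, Mul(-23, -40)) = Add(122, 920) = 1042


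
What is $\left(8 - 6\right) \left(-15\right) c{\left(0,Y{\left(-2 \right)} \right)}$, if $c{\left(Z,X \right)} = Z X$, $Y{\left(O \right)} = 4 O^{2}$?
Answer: $0$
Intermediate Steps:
$c{\left(Z,X \right)} = X Z$
$\left(8 - 6\right) \left(-15\right) c{\left(0,Y{\left(-2 \right)} \right)} = \left(8 - 6\right) \left(-15\right) 4 \left(-2\right)^{2} \cdot 0 = \left(8 - 6\right) \left(-15\right) 4 \cdot 4 \cdot 0 = 2 \left(-15\right) 16 \cdot 0 = \left(-30\right) 0 = 0$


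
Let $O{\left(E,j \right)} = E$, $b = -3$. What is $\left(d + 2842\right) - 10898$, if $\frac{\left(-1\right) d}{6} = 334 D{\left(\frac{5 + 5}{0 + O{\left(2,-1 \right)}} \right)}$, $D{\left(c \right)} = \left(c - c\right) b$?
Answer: $-8056$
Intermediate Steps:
$D{\left(c \right)} = 0$ ($D{\left(c \right)} = \left(c - c\right) \left(-3\right) = 0 \left(-3\right) = 0$)
$d = 0$ ($d = - 6 \cdot 334 \cdot 0 = \left(-6\right) 0 = 0$)
$\left(d + 2842\right) - 10898 = \left(0 + 2842\right) - 10898 = 2842 - 10898 = -8056$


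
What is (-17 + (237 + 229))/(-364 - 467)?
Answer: -449/831 ≈ -0.54031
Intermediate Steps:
(-17 + (237 + 229))/(-364 - 467) = (-17 + 466)/(-831) = 449*(-1/831) = -449/831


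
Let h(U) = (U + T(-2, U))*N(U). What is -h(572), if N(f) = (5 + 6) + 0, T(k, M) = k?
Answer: -6270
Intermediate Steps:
N(f) = 11 (N(f) = 11 + 0 = 11)
h(U) = -22 + 11*U (h(U) = (U - 2)*11 = (-2 + U)*11 = -22 + 11*U)
-h(572) = -(-22 + 11*572) = -(-22 + 6292) = -1*6270 = -6270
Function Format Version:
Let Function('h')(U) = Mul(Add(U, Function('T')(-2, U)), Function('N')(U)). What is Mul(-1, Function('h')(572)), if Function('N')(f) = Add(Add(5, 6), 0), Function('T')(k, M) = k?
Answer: -6270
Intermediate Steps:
Function('N')(f) = 11 (Function('N')(f) = Add(11, 0) = 11)
Function('h')(U) = Add(-22, Mul(11, U)) (Function('h')(U) = Mul(Add(U, -2), 11) = Mul(Add(-2, U), 11) = Add(-22, Mul(11, U)))
Mul(-1, Function('h')(572)) = Mul(-1, Add(-22, Mul(11, 572))) = Mul(-1, Add(-22, 6292)) = Mul(-1, 6270) = -6270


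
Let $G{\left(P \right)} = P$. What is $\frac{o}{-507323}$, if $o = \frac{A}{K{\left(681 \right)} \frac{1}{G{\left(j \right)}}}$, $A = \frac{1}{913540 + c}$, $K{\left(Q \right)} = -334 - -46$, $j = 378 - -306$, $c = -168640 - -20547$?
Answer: $\frac{19}{3106630947048} \approx 6.1159 \cdot 10^{-12}$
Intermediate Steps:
$c = -148093$ ($c = -168640 + 20547 = -148093$)
$j = 684$ ($j = 378 + 306 = 684$)
$K{\left(Q \right)} = -288$ ($K{\left(Q \right)} = -334 + 46 = -288$)
$A = \frac{1}{765447}$ ($A = \frac{1}{913540 - 148093} = \frac{1}{765447} \approx 1.3064 \cdot 10^{-6}$)
$o = - \frac{19}{6123576}$ ($o = \frac{1}{765447 \left(- \frac{288}{684}\right)} = \frac{1}{765447 \left(\left(-288\right) \frac{1}{684}\right)} = \frac{1}{765447 \left(- \frac{8}{19}\right)} = \frac{1}{765447} \left(- \frac{19}{8}\right) = - \frac{19}{6123576} \approx -3.1028 \cdot 10^{-6}$)
$\frac{o}{-507323} = - \frac{19}{6123576 \left(-507323\right)} = \left(- \frac{19}{6123576}\right) \left(- \frac{1}{507323}\right) = \frac{19}{3106630947048}$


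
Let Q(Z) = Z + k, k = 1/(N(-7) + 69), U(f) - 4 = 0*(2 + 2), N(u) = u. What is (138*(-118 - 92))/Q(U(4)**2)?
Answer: -598920/331 ≈ -1809.4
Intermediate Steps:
U(f) = 4 (U(f) = 4 + 0*(2 + 2) = 4 + 0*4 = 4 + 0 = 4)
k = 1/62 (k = 1/(-7 + 69) = 1/62 ≈ 0.016129)
Q(Z) = 1/62 + Z (Q(Z) = Z + 1/62 = 1/62 + Z)
(138*(-118 - 92))/Q(U(4)**2) = (138*(-118 - 92))/(1/62 + 4**2) = (138*(-210))/(1/62 + 16) = -28980/993/62 = -28980*62/993 = -598920/331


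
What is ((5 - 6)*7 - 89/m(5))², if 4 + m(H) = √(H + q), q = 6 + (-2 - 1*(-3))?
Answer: 50659/4 + 7298*√3 ≈ 25305.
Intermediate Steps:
q = 7 (q = 6 + (-2 + 3) = 6 + 1 = 7)
m(H) = -4 + √(7 + H) (m(H) = -4 + √(H + 7) = -4 + √(7 + H))
((5 - 6)*7 - 89/m(5))² = ((5 - 6)*7 - 89/(-4 + √(7 + 5)))² = (-1*7 - 89/(-4 + √12))² = (-7 - 89/(-4 + 2*√3))²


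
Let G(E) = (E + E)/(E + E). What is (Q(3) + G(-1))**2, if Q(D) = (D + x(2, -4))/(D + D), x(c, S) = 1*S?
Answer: 25/36 ≈ 0.69444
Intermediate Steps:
x(c, S) = S
G(E) = 1 (G(E) = (2*E)/((2*E)) = (2*E)*(1/(2*E)) = 1)
Q(D) = (-4 + D)/(2*D) (Q(D) = (D - 4)/(D + D) = (-4 + D)/((2*D)) = (-4 + D)*(1/(2*D)) = (-4 + D)/(2*D))
(Q(3) + G(-1))**2 = ((1/2)*(-4 + 3)/3 + 1)**2 = ((1/2)*(1/3)*(-1) + 1)**2 = (-1/6 + 1)**2 = (5/6)**2 = 25/36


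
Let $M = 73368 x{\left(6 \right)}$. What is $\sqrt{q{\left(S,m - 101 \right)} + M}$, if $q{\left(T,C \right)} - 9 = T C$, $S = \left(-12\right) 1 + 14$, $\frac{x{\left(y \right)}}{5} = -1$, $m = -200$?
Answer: $i \sqrt{367433} \approx 606.16 i$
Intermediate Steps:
$x{\left(y \right)} = -5$ ($x{\left(y \right)} = 5 \left(-1\right) = -5$)
$S = 2$ ($S = -12 + 14 = 2$)
$M = -366840$ ($M = 73368 \left(-5\right) = -366840$)
$q{\left(T,C \right)} = 9 + C T$ ($q{\left(T,C \right)} = 9 + T C = 9 + C T$)
$\sqrt{q{\left(S,m - 101 \right)} + M} = \sqrt{\left(9 + \left(-200 - 101\right) 2\right) - 366840} = \sqrt{\left(9 - 602\right) - 366840} = \sqrt{-593 - 366840} = \sqrt{-367433} = i \sqrt{367433}$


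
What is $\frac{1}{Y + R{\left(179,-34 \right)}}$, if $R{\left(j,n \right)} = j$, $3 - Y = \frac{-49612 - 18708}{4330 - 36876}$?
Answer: $\frac{16273}{2927526} \approx 0.0055586$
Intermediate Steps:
$Y = \frac{14659}{16273}$ ($Y = 3 - \frac{-49612 - 18708}{4330 - 36876} = 3 - - \frac{68320}{-32546} = 3 - \left(-68320\right) \left(- \frac{1}{32546}\right) = 3 - \frac{34160}{16273} = \frac{14659}{16273} \approx 0.90082$)
$\frac{1}{Y + R{\left(179,-34 \right)}} = \frac{1}{\frac{14659}{16273} + 179} = \frac{1}{\frac{2927526}{16273}} = \frac{16273}{2927526}$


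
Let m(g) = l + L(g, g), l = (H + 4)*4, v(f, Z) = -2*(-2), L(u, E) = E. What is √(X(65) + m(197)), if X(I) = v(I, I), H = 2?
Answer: 15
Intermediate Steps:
v(f, Z) = 4
l = 24 (l = (2 + 4)*4 = 6*4 = 24)
X(I) = 4
m(g) = 24 + g
√(X(65) + m(197)) = √(4 + (24 + 197)) = √(4 + 221) = √225 = 15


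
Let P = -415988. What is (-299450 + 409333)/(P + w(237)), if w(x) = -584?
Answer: -109883/416572 ≈ -0.26378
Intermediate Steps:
(-299450 + 409333)/(P + w(237)) = (-299450 + 409333)/(-415988 - 584) = 109883/(-416572) = 109883*(-1/416572) = -109883/416572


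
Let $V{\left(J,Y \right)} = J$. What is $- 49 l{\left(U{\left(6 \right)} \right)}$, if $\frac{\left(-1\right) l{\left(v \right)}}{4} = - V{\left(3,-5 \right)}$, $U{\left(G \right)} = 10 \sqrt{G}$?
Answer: $-588$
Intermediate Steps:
$l{\left(v \right)} = 12$ ($l{\left(v \right)} = - 4 \left(\left(-1\right) 3\right) = \left(-4\right) \left(-3\right) = 12$)
$- 49 l{\left(U{\left(6 \right)} \right)} = \left(-49\right) 12 = -588$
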